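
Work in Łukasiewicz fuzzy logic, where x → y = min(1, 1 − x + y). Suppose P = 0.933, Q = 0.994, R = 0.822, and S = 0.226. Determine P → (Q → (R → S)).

R → S = min(1, 1 − 0.822 + 0.226) = min(1, 0.404) = 0.404
Q → (R → S) = min(1, 1 − 0.994 + 0.404) = min(1, 0.410) = 0.410
P → (Q → (R → S)) = min(1, 1 − 0.933 + 0.410) = min(1, 0.477) = 0.477

0.477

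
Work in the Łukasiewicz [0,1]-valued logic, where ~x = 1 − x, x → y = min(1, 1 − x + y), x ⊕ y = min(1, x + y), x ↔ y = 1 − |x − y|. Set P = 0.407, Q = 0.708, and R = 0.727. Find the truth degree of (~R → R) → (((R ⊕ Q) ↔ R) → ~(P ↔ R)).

0.593

~R = 1 − 0.727 = 0.273
~R → R = min(1, 1 − 0.273 + 0.727) = min(1, 1.454) = 1.000
R ⊕ Q = min(1, 0.727 + 0.708) = min(1, 1.435) = 1.000
(R ⊕ Q) ↔ R = 1 − |1.000 − 0.727| = 1 − 0.273 = 0.727
P ↔ R = 1 − |0.407 − 0.727| = 1 − 0.320 = 0.680
~(P ↔ R) = 1 − 0.680 = 0.320
((R ⊕ Q) ↔ R) → ~(P ↔ R) = min(1, 1 − 0.727 + 0.320) = min(1, 0.593) = 0.593
(~R → R) → (((R ⊕ Q) ↔ R) → ~(P ↔ R)) = min(1, 1 − 1.000 + 0.593) = min(1, 0.593) = 0.593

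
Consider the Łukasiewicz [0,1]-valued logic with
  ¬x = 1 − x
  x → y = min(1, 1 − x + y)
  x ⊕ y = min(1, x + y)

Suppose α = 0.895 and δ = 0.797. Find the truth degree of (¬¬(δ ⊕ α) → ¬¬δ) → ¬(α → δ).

0.301

δ ⊕ α = min(1, 0.797 + 0.895) = min(1, 1.692) = 1.000
¬(δ ⊕ α) = 1 − 1.000 = 0.000
¬¬(δ ⊕ α) = 1 − 0.000 = 1.000
¬δ = 1 − 0.797 = 0.203
¬¬δ = 1 − 0.203 = 0.797
¬¬(δ ⊕ α) → ¬¬δ = min(1, 1 − 1.000 + 0.797) = min(1, 0.797) = 0.797
α → δ = min(1, 1 − 0.895 + 0.797) = min(1, 0.902) = 0.902
¬(α → δ) = 1 − 0.902 = 0.098
(¬¬(δ ⊕ α) → ¬¬δ) → ¬(α → δ) = min(1, 1 − 0.797 + 0.098) = min(1, 0.301) = 0.301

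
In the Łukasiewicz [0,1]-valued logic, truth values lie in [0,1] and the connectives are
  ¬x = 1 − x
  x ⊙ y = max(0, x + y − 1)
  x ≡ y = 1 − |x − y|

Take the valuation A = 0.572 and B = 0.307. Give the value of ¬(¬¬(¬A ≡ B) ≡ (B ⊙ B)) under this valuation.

0.879

¬A = 1 − 0.572 = 0.428
¬A ≡ B = 1 − |0.428 − 0.307| = 1 − 0.121 = 0.879
¬(¬A ≡ B) = 1 − 0.879 = 0.121
¬¬(¬A ≡ B) = 1 − 0.121 = 0.879
B ⊙ B = max(0, 0.307 + 0.307 − 1) = max(0, -0.386) = 0.000
¬¬(¬A ≡ B) ≡ (B ⊙ B) = 1 − |0.879 − 0.000| = 1 − 0.879 = 0.121
¬(¬¬(¬A ≡ B) ≡ (B ⊙ B)) = 1 − 0.121 = 0.879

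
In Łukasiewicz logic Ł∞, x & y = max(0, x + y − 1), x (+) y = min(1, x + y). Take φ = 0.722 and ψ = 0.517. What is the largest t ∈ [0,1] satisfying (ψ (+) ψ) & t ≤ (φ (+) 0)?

0.722

ψ (+) ψ = min(1, 0.517 + 0.517) = min(1, 1.034) = 1.000
So the left factor is ψ (+) ψ = 1.000.
φ (+) 0 = min(1, 0.722 + 0.000) = min(1, 0.722) = 0.722
So the right-hand bound is φ (+) 0 = 0.722.
The residuum of the Łukasiewicz t-norm gives the supremum: min(1, 1 − 1.000 + 0.722).
1 − 1.000 + 0.722 = 0.722, so t = min(1, 0.722) = 0.722.
Check: 1.000 & 0.722 = max(0, 0.722) = 0.722 ≤ 0.722.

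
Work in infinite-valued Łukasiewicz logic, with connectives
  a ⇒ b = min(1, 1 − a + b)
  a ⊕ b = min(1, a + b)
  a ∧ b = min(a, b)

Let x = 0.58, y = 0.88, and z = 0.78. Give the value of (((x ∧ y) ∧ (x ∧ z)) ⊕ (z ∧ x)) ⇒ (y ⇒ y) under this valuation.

x ∧ y = min(0.58, 0.88) = 0.58
x ∧ z = min(0.58, 0.78) = 0.58
(x ∧ y) ∧ (x ∧ z) = min(0.58, 0.58) = 0.58
z ∧ x = min(0.78, 0.58) = 0.58
((x ∧ y) ∧ (x ∧ z)) ⊕ (z ∧ x) = min(1, 0.58 + 0.58) = min(1, 1.16) = 1.00
y ⇒ y = min(1, 1 − 0.88 + 0.88) = min(1, 1.00) = 1.00
(((x ∧ y) ∧ (x ∧ z)) ⊕ (z ∧ x)) ⇒ (y ⇒ y) = min(1, 1 − 1.00 + 1.00) = min(1, 1.00) = 1.00

1.00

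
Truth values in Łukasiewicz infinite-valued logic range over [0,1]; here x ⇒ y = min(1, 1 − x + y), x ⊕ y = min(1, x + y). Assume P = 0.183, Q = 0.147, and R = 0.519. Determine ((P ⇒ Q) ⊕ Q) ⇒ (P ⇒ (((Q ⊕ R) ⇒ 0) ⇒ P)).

P ⇒ Q = min(1, 1 − 0.183 + 0.147) = min(1, 0.964) = 0.964
(P ⇒ Q) ⊕ Q = min(1, 0.964 + 0.147) = min(1, 1.111) = 1.000
Q ⊕ R = min(1, 0.147 + 0.519) = min(1, 0.666) = 0.666
(Q ⊕ R) ⇒ 0 = min(1, 1 − 0.666 + 0.000) = min(1, 0.334) = 0.334
((Q ⊕ R) ⇒ 0) ⇒ P = min(1, 1 − 0.334 + 0.183) = min(1, 0.849) = 0.849
P ⇒ (((Q ⊕ R) ⇒ 0) ⇒ P) = min(1, 1 − 0.183 + 0.849) = min(1, 1.666) = 1.000
((P ⇒ Q) ⊕ Q) ⇒ (P ⇒ (((Q ⊕ R) ⇒ 0) ⇒ P)) = min(1, 1 − 1.000 + 1.000) = min(1, 1.000) = 1.000

1.000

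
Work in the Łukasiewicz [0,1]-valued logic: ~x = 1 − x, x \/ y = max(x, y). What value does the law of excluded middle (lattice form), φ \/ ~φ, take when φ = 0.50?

0.50

~φ = 1 − 0.50 = 0.50
φ \/ ~φ = max(0.50, 0.50) = 0.50
(The value 0.50 < 1 shows this instance is not satisfied; not a Ł∞-tautology — its value is max(a, 1−a).)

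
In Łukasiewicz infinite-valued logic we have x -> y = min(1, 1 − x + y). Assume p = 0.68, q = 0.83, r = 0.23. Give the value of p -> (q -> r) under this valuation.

q -> r = min(1, 1 − 0.83 + 0.23) = min(1, 0.40) = 0.40
p -> (q -> r) = min(1, 1 − 0.68 + 0.40) = min(1, 0.72) = 0.72

0.72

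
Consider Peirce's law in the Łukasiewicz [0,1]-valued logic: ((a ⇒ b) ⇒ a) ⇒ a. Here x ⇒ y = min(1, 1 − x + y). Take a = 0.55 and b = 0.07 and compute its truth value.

a ⇒ b = min(1, 1 − 0.55 + 0.07) = min(1, 0.52) = 0.52
(a ⇒ b) ⇒ a = min(1, 1 − 0.52 + 0.55) = min(1, 1.03) = 1.00
((a ⇒ b) ⇒ a) ⇒ a = min(1, 1 − 1.00 + 0.55) = min(1, 0.55) = 0.55
(The value 0.55 < 1 shows this instance is not satisfied; not a Ł∞-tautology in general.)

0.55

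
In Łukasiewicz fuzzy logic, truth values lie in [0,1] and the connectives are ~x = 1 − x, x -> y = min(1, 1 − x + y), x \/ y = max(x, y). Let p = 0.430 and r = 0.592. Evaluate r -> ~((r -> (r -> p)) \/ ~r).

r -> p = min(1, 1 − 0.592 + 0.430) = min(1, 0.838) = 0.838
r -> (r -> p) = min(1, 1 − 0.592 + 0.838) = min(1, 1.246) = 1.000
~r = 1 − 0.592 = 0.408
(r -> (r -> p)) \/ ~r = max(1.000, 0.408) = 1.000
~((r -> (r -> p)) \/ ~r) = 1 − 1.000 = 0.000
r -> ~((r -> (r -> p)) \/ ~r) = min(1, 1 − 0.592 + 0.000) = min(1, 0.408) = 0.408

0.408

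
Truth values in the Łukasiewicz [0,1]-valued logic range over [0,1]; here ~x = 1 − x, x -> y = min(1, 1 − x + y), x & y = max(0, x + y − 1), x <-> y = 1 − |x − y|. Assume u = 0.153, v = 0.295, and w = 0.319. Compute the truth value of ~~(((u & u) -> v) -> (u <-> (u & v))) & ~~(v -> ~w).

0.847

u & u = max(0, 0.153 + 0.153 − 1) = max(0, -0.694) = 0.000
(u & u) -> v = min(1, 1 − 0.000 + 0.295) = min(1, 1.295) = 1.000
u & v = max(0, 0.153 + 0.295 − 1) = max(0, -0.552) = 0.000
u <-> (u & v) = 1 − |0.153 − 0.000| = 1 − 0.153 = 0.847
((u & u) -> v) -> (u <-> (u & v)) = min(1, 1 − 1.000 + 0.847) = min(1, 0.847) = 0.847
~(((u & u) -> v) -> (u <-> (u & v))) = 1 − 0.847 = 0.153
~~(((u & u) -> v) -> (u <-> (u & v))) = 1 − 0.153 = 0.847
~w = 1 − 0.319 = 0.681
v -> ~w = min(1, 1 − 0.295 + 0.681) = min(1, 1.386) = 1.000
~(v -> ~w) = 1 − 1.000 = 0.000
~~(v -> ~w) = 1 − 0.000 = 1.000
~~(((u & u) -> v) -> (u <-> (u & v))) & ~~(v -> ~w) = max(0, 0.847 + 1.000 − 1) = max(0, 0.847) = 0.847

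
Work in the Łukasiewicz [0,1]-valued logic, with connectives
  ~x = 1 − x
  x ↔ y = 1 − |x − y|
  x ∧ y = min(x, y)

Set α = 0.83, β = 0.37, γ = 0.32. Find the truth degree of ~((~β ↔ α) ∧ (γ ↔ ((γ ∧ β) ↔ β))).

~β = 1 − 0.37 = 0.63
~β ↔ α = 1 − |0.63 − 0.83| = 1 − 0.20 = 0.80
γ ∧ β = min(0.32, 0.37) = 0.32
(γ ∧ β) ↔ β = 1 − |0.32 − 0.37| = 1 − 0.05 = 0.95
γ ↔ ((γ ∧ β) ↔ β) = 1 − |0.32 − 0.95| = 1 − 0.63 = 0.37
(~β ↔ α) ∧ (γ ↔ ((γ ∧ β) ↔ β)) = min(0.80, 0.37) = 0.37
~((~β ↔ α) ∧ (γ ↔ ((γ ∧ β) ↔ β))) = 1 − 0.37 = 0.63

0.63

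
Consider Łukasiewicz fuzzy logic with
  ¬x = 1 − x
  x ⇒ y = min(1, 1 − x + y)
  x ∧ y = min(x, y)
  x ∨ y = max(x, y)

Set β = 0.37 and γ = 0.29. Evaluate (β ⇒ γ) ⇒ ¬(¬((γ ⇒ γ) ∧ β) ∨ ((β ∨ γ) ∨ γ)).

β ⇒ γ = min(1, 1 − 0.37 + 0.29) = min(1, 0.92) = 0.92
γ ⇒ γ = min(1, 1 − 0.29 + 0.29) = min(1, 1.00) = 1.00
(γ ⇒ γ) ∧ β = min(1.00, 0.37) = 0.37
¬((γ ⇒ γ) ∧ β) = 1 − 0.37 = 0.63
β ∨ γ = max(0.37, 0.29) = 0.37
(β ∨ γ) ∨ γ = max(0.37, 0.29) = 0.37
¬((γ ⇒ γ) ∧ β) ∨ ((β ∨ γ) ∨ γ) = max(0.63, 0.37) = 0.63
¬(¬((γ ⇒ γ) ∧ β) ∨ ((β ∨ γ) ∨ γ)) = 1 − 0.63 = 0.37
(β ⇒ γ) ⇒ ¬(¬((γ ⇒ γ) ∧ β) ∨ ((β ∨ γ) ∨ γ)) = min(1, 1 − 0.92 + 0.37) = min(1, 0.45) = 0.45

0.45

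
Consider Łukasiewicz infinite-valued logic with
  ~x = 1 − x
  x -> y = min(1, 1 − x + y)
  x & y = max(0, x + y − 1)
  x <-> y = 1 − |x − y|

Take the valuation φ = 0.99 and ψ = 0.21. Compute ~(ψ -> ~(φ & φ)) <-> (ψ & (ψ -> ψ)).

0.98

φ & φ = max(0, 0.99 + 0.99 − 1) = max(0, 0.98) = 0.98
~(φ & φ) = 1 − 0.98 = 0.02
ψ -> ~(φ & φ) = min(1, 1 − 0.21 + 0.02) = min(1, 0.81) = 0.81
~(ψ -> ~(φ & φ)) = 1 − 0.81 = 0.19
ψ -> ψ = min(1, 1 − 0.21 + 0.21) = min(1, 1.00) = 1.00
ψ & (ψ -> ψ) = max(0, 0.21 + 1.00 − 1) = max(0, 0.21) = 0.21
~(ψ -> ~(φ & φ)) <-> (ψ & (ψ -> ψ)) = 1 − |0.19 − 0.21| = 1 − 0.02 = 0.98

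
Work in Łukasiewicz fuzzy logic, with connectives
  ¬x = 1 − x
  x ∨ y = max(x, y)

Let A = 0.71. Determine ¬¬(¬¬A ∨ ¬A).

¬A = 1 − 0.71 = 0.29
¬¬A = 1 − 0.29 = 0.71
¬¬A ∨ ¬A = max(0.71, 0.29) = 0.71
¬(¬¬A ∨ ¬A) = 1 − 0.71 = 0.29
¬¬(¬¬A ∨ ¬A) = 1 − 0.29 = 0.71

0.71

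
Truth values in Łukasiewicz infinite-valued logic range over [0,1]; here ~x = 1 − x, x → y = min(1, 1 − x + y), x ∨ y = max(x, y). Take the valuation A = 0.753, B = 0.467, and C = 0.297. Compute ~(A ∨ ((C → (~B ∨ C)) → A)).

0.247

~B = 1 − 0.467 = 0.533
~B ∨ C = max(0.533, 0.297) = 0.533
C → (~B ∨ C) = min(1, 1 − 0.297 + 0.533) = min(1, 1.236) = 1.000
(C → (~B ∨ C)) → A = min(1, 1 − 1.000 + 0.753) = min(1, 0.753) = 0.753
A ∨ ((C → (~B ∨ C)) → A) = max(0.753, 0.753) = 0.753
~(A ∨ ((C → (~B ∨ C)) → A)) = 1 − 0.753 = 0.247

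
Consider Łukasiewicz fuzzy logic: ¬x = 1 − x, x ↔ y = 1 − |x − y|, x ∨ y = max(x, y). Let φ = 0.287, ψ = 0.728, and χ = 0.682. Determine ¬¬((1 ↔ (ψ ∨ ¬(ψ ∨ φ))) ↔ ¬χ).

0.590

ψ ∨ φ = max(0.728, 0.287) = 0.728
¬(ψ ∨ φ) = 1 − 0.728 = 0.272
ψ ∨ ¬(ψ ∨ φ) = max(0.728, 0.272) = 0.728
1 ↔ (ψ ∨ ¬(ψ ∨ φ)) = 1 − |1.000 − 0.728| = 1 − 0.272 = 0.728
¬χ = 1 − 0.682 = 0.318
(1 ↔ (ψ ∨ ¬(ψ ∨ φ))) ↔ ¬χ = 1 − |0.728 − 0.318| = 1 − 0.410 = 0.590
¬((1 ↔ (ψ ∨ ¬(ψ ∨ φ))) ↔ ¬χ) = 1 − 0.590 = 0.410
¬¬((1 ↔ (ψ ∨ ¬(ψ ∨ φ))) ↔ ¬χ) = 1 − 0.410 = 0.590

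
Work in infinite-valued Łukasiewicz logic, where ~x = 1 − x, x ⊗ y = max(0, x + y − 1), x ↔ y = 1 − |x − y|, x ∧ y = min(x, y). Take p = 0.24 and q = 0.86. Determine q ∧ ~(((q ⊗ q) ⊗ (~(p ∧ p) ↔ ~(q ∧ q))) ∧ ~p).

0.86

q ⊗ q = max(0, 0.86 + 0.86 − 1) = max(0, 0.72) = 0.72
p ∧ p = min(0.24, 0.24) = 0.24
~(p ∧ p) = 1 − 0.24 = 0.76
q ∧ q = min(0.86, 0.86) = 0.86
~(q ∧ q) = 1 − 0.86 = 0.14
~(p ∧ p) ↔ ~(q ∧ q) = 1 − |0.76 − 0.14| = 1 − 0.62 = 0.38
(q ⊗ q) ⊗ (~(p ∧ p) ↔ ~(q ∧ q)) = max(0, 0.72 + 0.38 − 1) = max(0, 0.10) = 0.10
~p = 1 − 0.24 = 0.76
((q ⊗ q) ⊗ (~(p ∧ p) ↔ ~(q ∧ q))) ∧ ~p = min(0.10, 0.76) = 0.10
~(((q ⊗ q) ⊗ (~(p ∧ p) ↔ ~(q ∧ q))) ∧ ~p) = 1 − 0.10 = 0.90
q ∧ ~(((q ⊗ q) ⊗ (~(p ∧ p) ↔ ~(q ∧ q))) ∧ ~p) = min(0.86, 0.90) = 0.86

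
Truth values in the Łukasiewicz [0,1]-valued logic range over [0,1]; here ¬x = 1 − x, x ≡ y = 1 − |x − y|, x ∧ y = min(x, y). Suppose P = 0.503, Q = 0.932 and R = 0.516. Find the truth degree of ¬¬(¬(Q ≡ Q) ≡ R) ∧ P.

0.484

Q ≡ Q = 1 − |0.932 − 0.932| = 1 − 0.000 = 1.000
¬(Q ≡ Q) = 1 − 1.000 = 0.000
¬(Q ≡ Q) ≡ R = 1 − |0.000 − 0.516| = 1 − 0.516 = 0.484
¬(¬(Q ≡ Q) ≡ R) = 1 − 0.484 = 0.516
¬¬(¬(Q ≡ Q) ≡ R) = 1 − 0.516 = 0.484
¬¬(¬(Q ≡ Q) ≡ R) ∧ P = min(0.484, 0.503) = 0.484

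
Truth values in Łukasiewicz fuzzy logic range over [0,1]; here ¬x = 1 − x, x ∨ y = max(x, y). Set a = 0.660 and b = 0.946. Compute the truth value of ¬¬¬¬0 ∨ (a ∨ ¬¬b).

¬0 = 1 − 0.000 = 1.000
¬¬0 = 1 − 1.000 = 0.000
¬¬¬0 = 1 − 0.000 = 1.000
¬¬¬¬0 = 1 − 1.000 = 0.000
¬b = 1 − 0.946 = 0.054
¬¬b = 1 − 0.054 = 0.946
a ∨ ¬¬b = max(0.660, 0.946) = 0.946
¬¬¬¬0 ∨ (a ∨ ¬¬b) = max(0.000, 0.946) = 0.946

0.946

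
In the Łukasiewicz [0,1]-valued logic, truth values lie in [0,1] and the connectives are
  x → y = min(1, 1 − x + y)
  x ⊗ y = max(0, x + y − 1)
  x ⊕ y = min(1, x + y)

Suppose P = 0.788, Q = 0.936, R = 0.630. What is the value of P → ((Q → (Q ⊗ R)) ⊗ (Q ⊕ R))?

0.842

Q ⊗ R = max(0, 0.936 + 0.630 − 1) = max(0, 0.566) = 0.566
Q → (Q ⊗ R) = min(1, 1 − 0.936 + 0.566) = min(1, 0.630) = 0.630
Q ⊕ R = min(1, 0.936 + 0.630) = min(1, 1.566) = 1.000
(Q → (Q ⊗ R)) ⊗ (Q ⊕ R) = max(0, 0.630 + 1.000 − 1) = max(0, 0.630) = 0.630
P → ((Q → (Q ⊗ R)) ⊗ (Q ⊕ R)) = min(1, 1 − 0.788 + 0.630) = min(1, 0.842) = 0.842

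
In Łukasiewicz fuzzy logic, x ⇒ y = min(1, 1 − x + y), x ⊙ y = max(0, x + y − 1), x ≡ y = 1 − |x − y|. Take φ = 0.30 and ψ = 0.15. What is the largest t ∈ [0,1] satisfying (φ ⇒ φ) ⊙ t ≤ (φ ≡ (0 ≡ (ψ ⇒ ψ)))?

0.70

φ ⇒ φ = min(1, 1 − 0.30 + 0.30) = min(1, 1.00) = 1.00
So the left factor is φ ⇒ φ = 1.00.
ψ ⇒ ψ = min(1, 1 − 0.15 + 0.15) = min(1, 1.00) = 1.00
0 ≡ (ψ ⇒ ψ) = 1 − |0.00 − 1.00| = 1 − 1.00 = 0.00
φ ≡ (0 ≡ (ψ ⇒ ψ)) = 1 − |0.30 − 0.00| = 1 − 0.30 = 0.70
So the right-hand bound is φ ≡ (0 ≡ (ψ ⇒ ψ)) = 0.70.
The residuum of the Łukasiewicz t-norm gives the supremum: min(1, 1 − 1.00 + 0.70).
1 − 1.00 + 0.70 = 0.70, so t = min(1, 0.70) = 0.70.
Check: 1.00 ⊙ 0.70 = max(0, 0.70) = 0.70 ≤ 0.70.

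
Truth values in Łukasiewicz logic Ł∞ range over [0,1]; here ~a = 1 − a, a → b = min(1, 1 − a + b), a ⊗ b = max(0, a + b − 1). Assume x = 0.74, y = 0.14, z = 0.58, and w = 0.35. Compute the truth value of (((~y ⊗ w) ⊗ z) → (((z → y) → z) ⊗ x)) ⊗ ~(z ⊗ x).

0.68

~y = 1 − 0.14 = 0.86
~y ⊗ w = max(0, 0.86 + 0.35 − 1) = max(0, 0.21) = 0.21
(~y ⊗ w) ⊗ z = max(0, 0.21 + 0.58 − 1) = max(0, -0.21) = 0.00
z → y = min(1, 1 − 0.58 + 0.14) = min(1, 0.56) = 0.56
(z → y) → z = min(1, 1 − 0.56 + 0.58) = min(1, 1.02) = 1.00
((z → y) → z) ⊗ x = max(0, 1.00 + 0.74 − 1) = max(0, 0.74) = 0.74
((~y ⊗ w) ⊗ z) → (((z → y) → z) ⊗ x) = min(1, 1 − 0.00 + 0.74) = min(1, 1.74) = 1.00
z ⊗ x = max(0, 0.58 + 0.74 − 1) = max(0, 0.32) = 0.32
~(z ⊗ x) = 1 − 0.32 = 0.68
(((~y ⊗ w) ⊗ z) → (((z → y) → z) ⊗ x)) ⊗ ~(z ⊗ x) = max(0, 1.00 + 0.68 − 1) = max(0, 0.68) = 0.68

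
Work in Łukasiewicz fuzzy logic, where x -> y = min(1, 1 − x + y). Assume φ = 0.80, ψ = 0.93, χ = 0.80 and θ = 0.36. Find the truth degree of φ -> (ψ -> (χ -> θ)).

0.83

χ -> θ = min(1, 1 − 0.80 + 0.36) = min(1, 0.56) = 0.56
ψ -> (χ -> θ) = min(1, 1 − 0.93 + 0.56) = min(1, 0.63) = 0.63
φ -> (ψ -> (χ -> θ)) = min(1, 1 − 0.80 + 0.63) = min(1, 0.83) = 0.83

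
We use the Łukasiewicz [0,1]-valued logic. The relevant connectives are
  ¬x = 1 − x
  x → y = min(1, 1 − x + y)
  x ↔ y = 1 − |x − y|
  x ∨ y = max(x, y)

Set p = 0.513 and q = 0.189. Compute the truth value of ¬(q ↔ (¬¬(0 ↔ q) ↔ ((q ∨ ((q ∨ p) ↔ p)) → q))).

0.189

0 ↔ q = 1 − |0.000 − 0.189| = 1 − 0.189 = 0.811
¬(0 ↔ q) = 1 − 0.811 = 0.189
¬¬(0 ↔ q) = 1 − 0.189 = 0.811
q ∨ p = max(0.189, 0.513) = 0.513
(q ∨ p) ↔ p = 1 − |0.513 − 0.513| = 1 − 0.000 = 1.000
q ∨ ((q ∨ p) ↔ p) = max(0.189, 1.000) = 1.000
(q ∨ ((q ∨ p) ↔ p)) → q = min(1, 1 − 1.000 + 0.189) = min(1, 0.189) = 0.189
¬¬(0 ↔ q) ↔ ((q ∨ ((q ∨ p) ↔ p)) → q) = 1 − |0.811 − 0.189| = 1 − 0.622 = 0.378
q ↔ (¬¬(0 ↔ q) ↔ ((q ∨ ((q ∨ p) ↔ p)) → q)) = 1 − |0.189 − 0.378| = 1 − 0.189 = 0.811
¬(q ↔ (¬¬(0 ↔ q) ↔ ((q ∨ ((q ∨ p) ↔ p)) → q))) = 1 − 0.811 = 0.189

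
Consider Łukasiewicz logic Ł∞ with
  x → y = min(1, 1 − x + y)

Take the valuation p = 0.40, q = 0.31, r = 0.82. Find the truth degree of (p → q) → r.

p → q = min(1, 1 − 0.40 + 0.31) = min(1, 0.91) = 0.91
(p → q) → r = min(1, 1 − 0.91 + 0.82) = min(1, 0.91) = 0.91

0.91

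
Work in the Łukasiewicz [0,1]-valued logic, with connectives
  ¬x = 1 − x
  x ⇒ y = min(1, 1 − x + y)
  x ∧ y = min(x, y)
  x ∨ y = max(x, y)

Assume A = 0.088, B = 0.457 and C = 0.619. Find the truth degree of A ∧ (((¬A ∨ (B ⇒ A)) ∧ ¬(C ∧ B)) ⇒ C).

¬A = 1 − 0.088 = 0.912
B ⇒ A = min(1, 1 − 0.457 + 0.088) = min(1, 0.631) = 0.631
¬A ∨ (B ⇒ A) = max(0.912, 0.631) = 0.912
C ∧ B = min(0.619, 0.457) = 0.457
¬(C ∧ B) = 1 − 0.457 = 0.543
(¬A ∨ (B ⇒ A)) ∧ ¬(C ∧ B) = min(0.912, 0.543) = 0.543
((¬A ∨ (B ⇒ A)) ∧ ¬(C ∧ B)) ⇒ C = min(1, 1 − 0.543 + 0.619) = min(1, 1.076) = 1.000
A ∧ (((¬A ∨ (B ⇒ A)) ∧ ¬(C ∧ B)) ⇒ C) = min(0.088, 1.000) = 0.088

0.088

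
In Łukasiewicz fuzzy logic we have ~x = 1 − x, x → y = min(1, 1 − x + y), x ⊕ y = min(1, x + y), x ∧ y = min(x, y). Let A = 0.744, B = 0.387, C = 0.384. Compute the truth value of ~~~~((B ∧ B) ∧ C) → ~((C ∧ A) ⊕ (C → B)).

B ∧ B = min(0.387, 0.387) = 0.387
(B ∧ B) ∧ C = min(0.387, 0.384) = 0.384
~((B ∧ B) ∧ C) = 1 − 0.384 = 0.616
~~((B ∧ B) ∧ C) = 1 − 0.616 = 0.384
~~~((B ∧ B) ∧ C) = 1 − 0.384 = 0.616
~~~~((B ∧ B) ∧ C) = 1 − 0.616 = 0.384
C ∧ A = min(0.384, 0.744) = 0.384
C → B = min(1, 1 − 0.384 + 0.387) = min(1, 1.003) = 1.000
(C ∧ A) ⊕ (C → B) = min(1, 0.384 + 1.000) = min(1, 1.384) = 1.000
~((C ∧ A) ⊕ (C → B)) = 1 − 1.000 = 0.000
~~~~((B ∧ B) ∧ C) → ~((C ∧ A) ⊕ (C → B)) = min(1, 1 − 0.384 + 0.000) = min(1, 0.616) = 0.616

0.616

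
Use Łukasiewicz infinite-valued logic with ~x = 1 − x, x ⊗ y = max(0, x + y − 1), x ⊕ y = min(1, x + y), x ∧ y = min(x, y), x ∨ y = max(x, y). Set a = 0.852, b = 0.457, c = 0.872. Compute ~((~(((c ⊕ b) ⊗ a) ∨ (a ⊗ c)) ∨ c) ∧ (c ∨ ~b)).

c ⊕ b = min(1, 0.872 + 0.457) = min(1, 1.329) = 1.000
(c ⊕ b) ⊗ a = max(0, 1.000 + 0.852 − 1) = max(0, 0.852) = 0.852
a ⊗ c = max(0, 0.852 + 0.872 − 1) = max(0, 0.724) = 0.724
((c ⊕ b) ⊗ a) ∨ (a ⊗ c) = max(0.852, 0.724) = 0.852
~(((c ⊕ b) ⊗ a) ∨ (a ⊗ c)) = 1 − 0.852 = 0.148
~(((c ⊕ b) ⊗ a) ∨ (a ⊗ c)) ∨ c = max(0.148, 0.872) = 0.872
~b = 1 − 0.457 = 0.543
c ∨ ~b = max(0.872, 0.543) = 0.872
(~(((c ⊕ b) ⊗ a) ∨ (a ⊗ c)) ∨ c) ∧ (c ∨ ~b) = min(0.872, 0.872) = 0.872
~((~(((c ⊕ b) ⊗ a) ∨ (a ⊗ c)) ∨ c) ∧ (c ∨ ~b)) = 1 − 0.872 = 0.128

0.128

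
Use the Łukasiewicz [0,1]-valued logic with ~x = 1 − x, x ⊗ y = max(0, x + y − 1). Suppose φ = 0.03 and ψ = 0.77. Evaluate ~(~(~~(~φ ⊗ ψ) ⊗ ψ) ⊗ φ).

1.00

~φ = 1 − 0.03 = 0.97
~φ ⊗ ψ = max(0, 0.97 + 0.77 − 1) = max(0, 0.74) = 0.74
~(~φ ⊗ ψ) = 1 − 0.74 = 0.26
~~(~φ ⊗ ψ) = 1 − 0.26 = 0.74
~~(~φ ⊗ ψ) ⊗ ψ = max(0, 0.74 + 0.77 − 1) = max(0, 0.51) = 0.51
~(~~(~φ ⊗ ψ) ⊗ ψ) = 1 − 0.51 = 0.49
~(~~(~φ ⊗ ψ) ⊗ ψ) ⊗ φ = max(0, 0.49 + 0.03 − 1) = max(0, -0.48) = 0.00
~(~(~~(~φ ⊗ ψ) ⊗ ψ) ⊗ φ) = 1 − 0.00 = 1.00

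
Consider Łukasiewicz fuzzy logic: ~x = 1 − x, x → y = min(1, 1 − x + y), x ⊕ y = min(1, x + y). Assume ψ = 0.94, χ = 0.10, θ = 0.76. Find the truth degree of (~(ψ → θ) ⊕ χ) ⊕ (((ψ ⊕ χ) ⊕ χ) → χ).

0.38

ψ → θ = min(1, 1 − 0.94 + 0.76) = min(1, 0.82) = 0.82
~(ψ → θ) = 1 − 0.82 = 0.18
~(ψ → θ) ⊕ χ = min(1, 0.18 + 0.10) = min(1, 0.28) = 0.28
ψ ⊕ χ = min(1, 0.94 + 0.10) = min(1, 1.04) = 1.00
(ψ ⊕ χ) ⊕ χ = min(1, 1.00 + 0.10) = min(1, 1.10) = 1.00
((ψ ⊕ χ) ⊕ χ) → χ = min(1, 1 − 1.00 + 0.10) = min(1, 0.10) = 0.10
(~(ψ → θ) ⊕ χ) ⊕ (((ψ ⊕ χ) ⊕ χ) → χ) = min(1, 0.28 + 0.10) = min(1, 0.38) = 0.38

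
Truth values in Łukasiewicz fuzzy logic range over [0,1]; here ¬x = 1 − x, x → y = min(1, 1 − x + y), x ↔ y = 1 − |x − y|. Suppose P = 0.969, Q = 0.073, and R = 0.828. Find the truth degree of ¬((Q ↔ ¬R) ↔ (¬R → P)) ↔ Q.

0.974

¬R = 1 − 0.828 = 0.172
Q ↔ ¬R = 1 − |0.073 − 0.172| = 1 − 0.099 = 0.901
¬R → P = min(1, 1 − 0.172 + 0.969) = min(1, 1.797) = 1.000
(Q ↔ ¬R) ↔ (¬R → P) = 1 − |0.901 − 1.000| = 1 − 0.099 = 0.901
¬((Q ↔ ¬R) ↔ (¬R → P)) = 1 − 0.901 = 0.099
¬((Q ↔ ¬R) ↔ (¬R → P)) ↔ Q = 1 − |0.099 − 0.073| = 1 − 0.026 = 0.974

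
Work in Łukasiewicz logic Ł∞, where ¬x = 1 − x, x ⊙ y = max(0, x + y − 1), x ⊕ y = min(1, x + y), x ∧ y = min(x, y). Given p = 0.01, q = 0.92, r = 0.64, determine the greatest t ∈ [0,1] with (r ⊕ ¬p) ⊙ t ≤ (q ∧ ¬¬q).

¬p = 1 − 0.01 = 0.99
r ⊕ ¬p = min(1, 0.64 + 0.99) = min(1, 1.63) = 1.00
So the left factor is r ⊕ ¬p = 1.00.
¬q = 1 − 0.92 = 0.08
¬¬q = 1 − 0.08 = 0.92
q ∧ ¬¬q = min(0.92, 0.92) = 0.92
So the right-hand bound is q ∧ ¬¬q = 0.92.
The residuum of the Łukasiewicz t-norm gives the supremum: min(1, 1 − 1.00 + 0.92).
1 − 1.00 + 0.92 = 0.92, so t = min(1, 0.92) = 0.92.
Check: 1.00 ⊙ 0.92 = max(0, 0.92) = 0.92 ≤ 0.92.

0.92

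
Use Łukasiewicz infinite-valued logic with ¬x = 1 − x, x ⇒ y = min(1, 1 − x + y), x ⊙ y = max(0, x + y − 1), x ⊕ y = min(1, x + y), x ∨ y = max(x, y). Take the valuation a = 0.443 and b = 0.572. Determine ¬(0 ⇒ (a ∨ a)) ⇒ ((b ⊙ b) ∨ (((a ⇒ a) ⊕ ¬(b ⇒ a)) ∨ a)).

a ∨ a = max(0.443, 0.443) = 0.443
0 ⇒ (a ∨ a) = min(1, 1 − 0.000 + 0.443) = min(1, 1.443) = 1.000
¬(0 ⇒ (a ∨ a)) = 1 − 1.000 = 0.000
b ⊙ b = max(0, 0.572 + 0.572 − 1) = max(0, 0.144) = 0.144
a ⇒ a = min(1, 1 − 0.443 + 0.443) = min(1, 1.000) = 1.000
b ⇒ a = min(1, 1 − 0.572 + 0.443) = min(1, 0.871) = 0.871
¬(b ⇒ a) = 1 − 0.871 = 0.129
(a ⇒ a) ⊕ ¬(b ⇒ a) = min(1, 1.000 + 0.129) = min(1, 1.129) = 1.000
((a ⇒ a) ⊕ ¬(b ⇒ a)) ∨ a = max(1.000, 0.443) = 1.000
(b ⊙ b) ∨ (((a ⇒ a) ⊕ ¬(b ⇒ a)) ∨ a) = max(0.144, 1.000) = 1.000
¬(0 ⇒ (a ∨ a)) ⇒ ((b ⊙ b) ∨ (((a ⇒ a) ⊕ ¬(b ⇒ a)) ∨ a)) = min(1, 1 − 0.000 + 1.000) = min(1, 2.000) = 1.000

1.000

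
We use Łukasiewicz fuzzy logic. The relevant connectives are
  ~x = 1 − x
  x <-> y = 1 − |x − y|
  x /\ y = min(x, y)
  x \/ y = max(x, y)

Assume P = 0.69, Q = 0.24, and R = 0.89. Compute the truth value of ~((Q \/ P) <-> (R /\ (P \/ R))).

0.20

Q \/ P = max(0.24, 0.69) = 0.69
P \/ R = max(0.69, 0.89) = 0.89
R /\ (P \/ R) = min(0.89, 0.89) = 0.89
(Q \/ P) <-> (R /\ (P \/ R)) = 1 − |0.69 − 0.89| = 1 − 0.20 = 0.80
~((Q \/ P) <-> (R /\ (P \/ R))) = 1 − 0.80 = 0.20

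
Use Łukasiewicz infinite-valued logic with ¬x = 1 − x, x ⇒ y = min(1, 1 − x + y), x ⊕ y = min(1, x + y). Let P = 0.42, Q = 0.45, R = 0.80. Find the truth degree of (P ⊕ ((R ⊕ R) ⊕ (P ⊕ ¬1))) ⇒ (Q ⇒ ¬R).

0.75

R ⊕ R = min(1, 0.80 + 0.80) = min(1, 1.60) = 1.00
¬1 = 1 − 1.00 = 0.00
P ⊕ ¬1 = min(1, 0.42 + 0.00) = min(1, 0.42) = 0.42
(R ⊕ R) ⊕ (P ⊕ ¬1) = min(1, 1.00 + 0.42) = min(1, 1.42) = 1.00
P ⊕ ((R ⊕ R) ⊕ (P ⊕ ¬1)) = min(1, 0.42 + 1.00) = min(1, 1.42) = 1.00
¬R = 1 − 0.80 = 0.20
Q ⇒ ¬R = min(1, 1 − 0.45 + 0.20) = min(1, 0.75) = 0.75
(P ⊕ ((R ⊕ R) ⊕ (P ⊕ ¬1))) ⇒ (Q ⇒ ¬R) = min(1, 1 − 1.00 + 0.75) = min(1, 0.75) = 0.75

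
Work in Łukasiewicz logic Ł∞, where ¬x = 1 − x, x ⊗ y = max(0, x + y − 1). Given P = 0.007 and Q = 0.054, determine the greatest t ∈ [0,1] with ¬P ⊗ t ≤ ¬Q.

¬P = 1 − 0.007 = 0.993
So the left factor is ¬P = 0.993.
¬Q = 1 − 0.054 = 0.946
So the right-hand bound is ¬Q = 0.946.
The residuum of the Łukasiewicz t-norm gives the supremum: min(1, 1 − 0.993 + 0.946).
1 − 0.993 + 0.946 = 0.953, so t = min(1, 0.953) = 0.953.
Check: 0.993 ⊗ 0.953 = max(0, 0.946) = 0.946 ≤ 0.946.

0.953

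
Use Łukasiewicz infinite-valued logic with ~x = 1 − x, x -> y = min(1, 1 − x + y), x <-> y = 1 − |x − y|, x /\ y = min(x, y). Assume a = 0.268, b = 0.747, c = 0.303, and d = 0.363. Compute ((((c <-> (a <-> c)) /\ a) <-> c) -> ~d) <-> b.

a <-> c = 1 − |0.268 − 0.303| = 1 − 0.035 = 0.965
c <-> (a <-> c) = 1 − |0.303 − 0.965| = 1 − 0.662 = 0.338
(c <-> (a <-> c)) /\ a = min(0.338, 0.268) = 0.268
((c <-> (a <-> c)) /\ a) <-> c = 1 − |0.268 − 0.303| = 1 − 0.035 = 0.965
~d = 1 − 0.363 = 0.637
(((c <-> (a <-> c)) /\ a) <-> c) -> ~d = min(1, 1 − 0.965 + 0.637) = min(1, 0.672) = 0.672
((((c <-> (a <-> c)) /\ a) <-> c) -> ~d) <-> b = 1 − |0.672 − 0.747| = 1 − 0.075 = 0.925

0.925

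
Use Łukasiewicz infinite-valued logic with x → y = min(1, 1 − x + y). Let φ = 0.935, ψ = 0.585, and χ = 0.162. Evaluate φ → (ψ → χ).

0.642

ψ → χ = min(1, 1 − 0.585 + 0.162) = min(1, 0.577) = 0.577
φ → (ψ → χ) = min(1, 1 − 0.935 + 0.577) = min(1, 0.642) = 0.642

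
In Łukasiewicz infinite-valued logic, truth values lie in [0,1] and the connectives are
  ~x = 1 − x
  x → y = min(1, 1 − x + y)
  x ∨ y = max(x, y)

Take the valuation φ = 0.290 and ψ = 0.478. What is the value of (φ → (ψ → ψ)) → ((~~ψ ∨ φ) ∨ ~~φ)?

0.478

ψ → ψ = min(1, 1 − 0.478 + 0.478) = min(1, 1.000) = 1.000
φ → (ψ → ψ) = min(1, 1 − 0.290 + 1.000) = min(1, 1.710) = 1.000
~ψ = 1 − 0.478 = 0.522
~~ψ = 1 − 0.522 = 0.478
~~ψ ∨ φ = max(0.478, 0.290) = 0.478
~φ = 1 − 0.290 = 0.710
~~φ = 1 − 0.710 = 0.290
(~~ψ ∨ φ) ∨ ~~φ = max(0.478, 0.290) = 0.478
(φ → (ψ → ψ)) → ((~~ψ ∨ φ) ∨ ~~φ) = min(1, 1 − 1.000 + 0.478) = min(1, 0.478) = 0.478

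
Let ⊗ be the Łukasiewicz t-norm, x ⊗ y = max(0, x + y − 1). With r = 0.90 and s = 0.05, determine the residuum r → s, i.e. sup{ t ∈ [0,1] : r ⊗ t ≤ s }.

0.15

The residuum of the Łukasiewicz t-norm gives the supremum: min(1, 1 − 0.90 + 0.05).
1 − 0.90 + 0.05 = 0.15, so t = min(1, 0.15) = 0.15.
Check: 0.90 ⊗ 0.15 = max(0, 0.05) = 0.05 ≤ 0.05.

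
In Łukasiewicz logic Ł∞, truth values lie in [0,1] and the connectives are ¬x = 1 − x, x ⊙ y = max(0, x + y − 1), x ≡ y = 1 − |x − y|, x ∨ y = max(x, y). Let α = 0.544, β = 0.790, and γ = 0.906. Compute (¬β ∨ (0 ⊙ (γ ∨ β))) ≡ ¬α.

0.754

¬β = 1 − 0.790 = 0.210
γ ∨ β = max(0.906, 0.790) = 0.906
0 ⊙ (γ ∨ β) = max(0, 0.000 + 0.906 − 1) = max(0, -0.094) = 0.000
¬β ∨ (0 ⊙ (γ ∨ β)) = max(0.210, 0.000) = 0.210
¬α = 1 − 0.544 = 0.456
(¬β ∨ (0 ⊙ (γ ∨ β))) ≡ ¬α = 1 − |0.210 − 0.456| = 1 − 0.246 = 0.754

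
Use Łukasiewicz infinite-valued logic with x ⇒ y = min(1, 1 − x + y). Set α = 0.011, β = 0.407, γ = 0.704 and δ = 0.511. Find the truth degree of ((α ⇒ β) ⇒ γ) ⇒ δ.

0.807

α ⇒ β = min(1, 1 − 0.011 + 0.407) = min(1, 1.396) = 1.000
(α ⇒ β) ⇒ γ = min(1, 1 − 1.000 + 0.704) = min(1, 0.704) = 0.704
((α ⇒ β) ⇒ γ) ⇒ δ = min(1, 1 − 0.704 + 0.511) = min(1, 0.807) = 0.807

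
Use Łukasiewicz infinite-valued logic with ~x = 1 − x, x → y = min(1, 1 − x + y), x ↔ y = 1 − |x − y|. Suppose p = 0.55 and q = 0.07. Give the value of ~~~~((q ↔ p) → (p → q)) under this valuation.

1.00

q ↔ p = 1 − |0.07 − 0.55| = 1 − 0.48 = 0.52
p → q = min(1, 1 − 0.55 + 0.07) = min(1, 0.52) = 0.52
(q ↔ p) → (p → q) = min(1, 1 − 0.52 + 0.52) = min(1, 1.00) = 1.00
~((q ↔ p) → (p → q)) = 1 − 1.00 = 0.00
~~((q ↔ p) → (p → q)) = 1 − 0.00 = 1.00
~~~((q ↔ p) → (p → q)) = 1 − 1.00 = 0.00
~~~~((q ↔ p) → (p → q)) = 1 − 0.00 = 1.00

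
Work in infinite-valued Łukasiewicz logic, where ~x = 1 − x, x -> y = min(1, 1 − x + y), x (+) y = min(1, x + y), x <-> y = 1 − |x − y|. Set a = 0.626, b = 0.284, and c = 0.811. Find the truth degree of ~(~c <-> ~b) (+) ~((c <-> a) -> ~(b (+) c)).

~c = 1 − 0.811 = 0.189
~b = 1 − 0.284 = 0.716
~c <-> ~b = 1 − |0.189 − 0.716| = 1 − 0.527 = 0.473
~(~c <-> ~b) = 1 − 0.473 = 0.527
c <-> a = 1 − |0.811 − 0.626| = 1 − 0.185 = 0.815
b (+) c = min(1, 0.284 + 0.811) = min(1, 1.095) = 1.000
~(b (+) c) = 1 − 1.000 = 0.000
(c <-> a) -> ~(b (+) c) = min(1, 1 − 0.815 + 0.000) = min(1, 0.185) = 0.185
~((c <-> a) -> ~(b (+) c)) = 1 − 0.185 = 0.815
~(~c <-> ~b) (+) ~((c <-> a) -> ~(b (+) c)) = min(1, 0.527 + 0.815) = min(1, 1.342) = 1.000

1.000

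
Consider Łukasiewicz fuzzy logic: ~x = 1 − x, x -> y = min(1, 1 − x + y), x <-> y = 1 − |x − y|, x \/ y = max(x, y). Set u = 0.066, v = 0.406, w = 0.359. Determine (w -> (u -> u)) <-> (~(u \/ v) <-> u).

0.472

u -> u = min(1, 1 − 0.066 + 0.066) = min(1, 1.000) = 1.000
w -> (u -> u) = min(1, 1 − 0.359 + 1.000) = min(1, 1.641) = 1.000
u \/ v = max(0.066, 0.406) = 0.406
~(u \/ v) = 1 − 0.406 = 0.594
~(u \/ v) <-> u = 1 − |0.594 − 0.066| = 1 − 0.528 = 0.472
(w -> (u -> u)) <-> (~(u \/ v) <-> u) = 1 − |1.000 − 0.472| = 1 − 0.528 = 0.472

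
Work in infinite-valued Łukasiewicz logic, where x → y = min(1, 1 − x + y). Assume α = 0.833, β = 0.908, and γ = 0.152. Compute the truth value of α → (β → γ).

β → γ = min(1, 1 − 0.908 + 0.152) = min(1, 0.244) = 0.244
α → (β → γ) = min(1, 1 − 0.833 + 0.244) = min(1, 0.411) = 0.411

0.411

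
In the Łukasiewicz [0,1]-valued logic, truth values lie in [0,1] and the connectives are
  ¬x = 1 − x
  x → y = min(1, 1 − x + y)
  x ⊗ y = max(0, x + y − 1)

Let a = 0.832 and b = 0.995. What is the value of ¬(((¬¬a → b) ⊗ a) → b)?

¬a = 1 − 0.832 = 0.168
¬¬a = 1 − 0.168 = 0.832
¬¬a → b = min(1, 1 − 0.832 + 0.995) = min(1, 1.163) = 1.000
(¬¬a → b) ⊗ a = max(0, 1.000 + 0.832 − 1) = max(0, 0.832) = 0.832
((¬¬a → b) ⊗ a) → b = min(1, 1 − 0.832 + 0.995) = min(1, 1.163) = 1.000
¬(((¬¬a → b) ⊗ a) → b) = 1 − 1.000 = 0.000

0.000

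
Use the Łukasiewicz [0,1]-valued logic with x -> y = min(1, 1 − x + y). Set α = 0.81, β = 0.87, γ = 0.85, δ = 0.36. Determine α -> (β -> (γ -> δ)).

0.83

γ -> δ = min(1, 1 − 0.85 + 0.36) = min(1, 0.51) = 0.51
β -> (γ -> δ) = min(1, 1 − 0.87 + 0.51) = min(1, 0.64) = 0.64
α -> (β -> (γ -> δ)) = min(1, 1 − 0.81 + 0.64) = min(1, 0.83) = 0.83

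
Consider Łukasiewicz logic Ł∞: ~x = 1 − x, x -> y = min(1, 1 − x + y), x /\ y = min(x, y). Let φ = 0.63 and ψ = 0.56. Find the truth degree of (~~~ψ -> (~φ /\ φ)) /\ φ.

~ψ = 1 − 0.56 = 0.44
~~ψ = 1 − 0.44 = 0.56
~~~ψ = 1 − 0.56 = 0.44
~φ = 1 − 0.63 = 0.37
~φ /\ φ = min(0.37, 0.63) = 0.37
~~~ψ -> (~φ /\ φ) = min(1, 1 − 0.44 + 0.37) = min(1, 0.93) = 0.93
(~~~ψ -> (~φ /\ φ)) /\ φ = min(0.93, 0.63) = 0.63

0.63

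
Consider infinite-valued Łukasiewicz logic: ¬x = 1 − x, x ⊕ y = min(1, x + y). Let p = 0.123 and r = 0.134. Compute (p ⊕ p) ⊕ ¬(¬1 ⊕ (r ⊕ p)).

0.989

p ⊕ p = min(1, 0.123 + 0.123) = min(1, 0.246) = 0.246
¬1 = 1 − 1.000 = 0.000
r ⊕ p = min(1, 0.134 + 0.123) = min(1, 0.257) = 0.257
¬1 ⊕ (r ⊕ p) = min(1, 0.000 + 0.257) = min(1, 0.257) = 0.257
¬(¬1 ⊕ (r ⊕ p)) = 1 − 0.257 = 0.743
(p ⊕ p) ⊕ ¬(¬1 ⊕ (r ⊕ p)) = min(1, 0.246 + 0.743) = min(1, 0.989) = 0.989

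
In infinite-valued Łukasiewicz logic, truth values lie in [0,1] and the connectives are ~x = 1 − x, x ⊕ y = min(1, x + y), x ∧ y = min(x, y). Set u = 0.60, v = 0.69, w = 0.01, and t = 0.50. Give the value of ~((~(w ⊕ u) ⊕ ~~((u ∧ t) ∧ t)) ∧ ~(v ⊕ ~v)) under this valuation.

1.00

w ⊕ u = min(1, 0.01 + 0.60) = min(1, 0.61) = 0.61
~(w ⊕ u) = 1 − 0.61 = 0.39
u ∧ t = min(0.60, 0.50) = 0.50
(u ∧ t) ∧ t = min(0.50, 0.50) = 0.50
~((u ∧ t) ∧ t) = 1 − 0.50 = 0.50
~~((u ∧ t) ∧ t) = 1 − 0.50 = 0.50
~(w ⊕ u) ⊕ ~~((u ∧ t) ∧ t) = min(1, 0.39 + 0.50) = min(1, 0.89) = 0.89
~v = 1 − 0.69 = 0.31
v ⊕ ~v = min(1, 0.69 + 0.31) = min(1, 1.00) = 1.00
~(v ⊕ ~v) = 1 − 1.00 = 0.00
(~(w ⊕ u) ⊕ ~~((u ∧ t) ∧ t)) ∧ ~(v ⊕ ~v) = min(0.89, 0.00) = 0.00
~((~(w ⊕ u) ⊕ ~~((u ∧ t) ∧ t)) ∧ ~(v ⊕ ~v)) = 1 − 0.00 = 1.00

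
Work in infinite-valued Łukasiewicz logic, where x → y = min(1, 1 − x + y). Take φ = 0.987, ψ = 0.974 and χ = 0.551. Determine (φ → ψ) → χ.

φ → ψ = min(1, 1 − 0.987 + 0.974) = min(1, 0.987) = 0.987
(φ → ψ) → χ = min(1, 1 − 0.987 + 0.551) = min(1, 0.564) = 0.564

0.564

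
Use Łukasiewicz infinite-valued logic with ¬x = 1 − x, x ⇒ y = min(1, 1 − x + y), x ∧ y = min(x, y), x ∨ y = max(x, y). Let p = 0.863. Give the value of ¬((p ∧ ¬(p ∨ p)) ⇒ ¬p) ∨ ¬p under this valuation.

p ∨ p = max(0.863, 0.863) = 0.863
¬(p ∨ p) = 1 − 0.863 = 0.137
p ∧ ¬(p ∨ p) = min(0.863, 0.137) = 0.137
¬p = 1 − 0.863 = 0.137
(p ∧ ¬(p ∨ p)) ⇒ ¬p = min(1, 1 − 0.137 + 0.137) = min(1, 1.000) = 1.000
¬((p ∧ ¬(p ∨ p)) ⇒ ¬p) = 1 − 1.000 = 0.000
¬((p ∧ ¬(p ∨ p)) ⇒ ¬p) ∨ ¬p = max(0.000, 0.137) = 0.137

0.137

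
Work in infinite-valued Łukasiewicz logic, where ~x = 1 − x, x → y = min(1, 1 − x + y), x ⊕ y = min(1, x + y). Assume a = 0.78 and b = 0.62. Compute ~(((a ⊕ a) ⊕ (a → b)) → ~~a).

a ⊕ a = min(1, 0.78 + 0.78) = min(1, 1.56) = 1.00
a → b = min(1, 1 − 0.78 + 0.62) = min(1, 0.84) = 0.84
(a ⊕ a) ⊕ (a → b) = min(1, 1.00 + 0.84) = min(1, 1.84) = 1.00
~a = 1 − 0.78 = 0.22
~~a = 1 − 0.22 = 0.78
((a ⊕ a) ⊕ (a → b)) → ~~a = min(1, 1 − 1.00 + 0.78) = min(1, 0.78) = 0.78
~(((a ⊕ a) ⊕ (a → b)) → ~~a) = 1 − 0.78 = 0.22

0.22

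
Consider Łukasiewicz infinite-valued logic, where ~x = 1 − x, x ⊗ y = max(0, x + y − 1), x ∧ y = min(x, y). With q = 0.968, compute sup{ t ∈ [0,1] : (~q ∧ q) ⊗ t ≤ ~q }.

1.000

~q = 1 − 0.968 = 0.032
~q ∧ q = min(0.032, 0.968) = 0.032
So the left factor is ~q ∧ q = 0.032.
So the right-hand bound is ~q = 0.032.
The residuum of the Łukasiewicz t-norm gives the supremum: min(1, 1 − 0.032 + 0.032).
1 − 0.032 + 0.032 = 1.000, so t = min(1, 1.000) = 1.000.
Check: 0.032 ⊗ 1.000 = max(0, 0.032) = 0.032 ≤ 0.032.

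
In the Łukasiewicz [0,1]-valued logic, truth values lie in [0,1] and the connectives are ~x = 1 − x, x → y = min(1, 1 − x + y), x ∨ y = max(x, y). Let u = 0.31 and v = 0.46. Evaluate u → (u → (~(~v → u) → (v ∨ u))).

~v = 1 − 0.46 = 0.54
~v → u = min(1, 1 − 0.54 + 0.31) = min(1, 0.77) = 0.77
~(~v → u) = 1 − 0.77 = 0.23
v ∨ u = max(0.46, 0.31) = 0.46
~(~v → u) → (v ∨ u) = min(1, 1 − 0.23 + 0.46) = min(1, 1.23) = 1.00
u → (~(~v → u) → (v ∨ u)) = min(1, 1 − 0.31 + 1.00) = min(1, 1.69) = 1.00
u → (u → (~(~v → u) → (v ∨ u))) = min(1, 1 − 0.31 + 1.00) = min(1, 1.69) = 1.00

1.00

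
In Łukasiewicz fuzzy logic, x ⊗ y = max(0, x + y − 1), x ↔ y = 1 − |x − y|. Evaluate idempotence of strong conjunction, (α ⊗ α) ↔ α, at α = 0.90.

α ⊗ α = max(0, 0.90 + 0.90 − 1) = max(0, 0.80) = 0.80
(α ⊗ α) ↔ α = 1 − |0.80 − 0.90| = 1 − 0.10 = 0.90
(The value 0.90 < 1 shows this instance is not satisfied; fails in Ł∞ since a ⊗ a = max(0, 2a−1) ≠ a in general.)

0.90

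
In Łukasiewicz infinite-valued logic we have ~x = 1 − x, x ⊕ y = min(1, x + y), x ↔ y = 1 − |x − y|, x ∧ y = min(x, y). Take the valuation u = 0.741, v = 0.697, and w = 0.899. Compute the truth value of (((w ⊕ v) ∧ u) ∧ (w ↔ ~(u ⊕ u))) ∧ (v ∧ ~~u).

0.101

w ⊕ v = min(1, 0.899 + 0.697) = min(1, 1.596) = 1.000
(w ⊕ v) ∧ u = min(1.000, 0.741) = 0.741
u ⊕ u = min(1, 0.741 + 0.741) = min(1, 1.482) = 1.000
~(u ⊕ u) = 1 − 1.000 = 0.000
w ↔ ~(u ⊕ u) = 1 − |0.899 − 0.000| = 1 − 0.899 = 0.101
((w ⊕ v) ∧ u) ∧ (w ↔ ~(u ⊕ u)) = min(0.741, 0.101) = 0.101
~u = 1 − 0.741 = 0.259
~~u = 1 − 0.259 = 0.741
v ∧ ~~u = min(0.697, 0.741) = 0.697
(((w ⊕ v) ∧ u) ∧ (w ↔ ~(u ⊕ u))) ∧ (v ∧ ~~u) = min(0.101, 0.697) = 0.101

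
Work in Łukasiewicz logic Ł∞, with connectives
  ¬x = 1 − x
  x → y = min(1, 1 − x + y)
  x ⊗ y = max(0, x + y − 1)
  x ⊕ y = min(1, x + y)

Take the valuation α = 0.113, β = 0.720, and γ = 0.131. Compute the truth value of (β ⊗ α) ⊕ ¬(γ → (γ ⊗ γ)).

0.131

β ⊗ α = max(0, 0.720 + 0.113 − 1) = max(0, -0.167) = 0.000
γ ⊗ γ = max(0, 0.131 + 0.131 − 1) = max(0, -0.738) = 0.000
γ → (γ ⊗ γ) = min(1, 1 − 0.131 + 0.000) = min(1, 0.869) = 0.869
¬(γ → (γ ⊗ γ)) = 1 − 0.869 = 0.131
(β ⊗ α) ⊕ ¬(γ → (γ ⊗ γ)) = min(1, 0.000 + 0.131) = min(1, 0.131) = 0.131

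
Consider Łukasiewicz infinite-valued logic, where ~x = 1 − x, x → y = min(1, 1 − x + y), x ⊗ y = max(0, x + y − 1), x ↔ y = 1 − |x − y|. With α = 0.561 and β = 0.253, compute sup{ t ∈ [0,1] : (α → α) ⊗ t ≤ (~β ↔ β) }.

α → α = min(1, 1 − 0.561 + 0.561) = min(1, 1.000) = 1.000
So the left factor is α → α = 1.000.
~β = 1 − 0.253 = 0.747
~β ↔ β = 1 − |0.747 − 0.253| = 1 − 0.494 = 0.506
So the right-hand bound is ~β ↔ β = 0.506.
The residuum of the Łukasiewicz t-norm gives the supremum: min(1, 1 − 1.000 + 0.506).
1 − 1.000 + 0.506 = 0.506, so t = min(1, 0.506) = 0.506.
Check: 1.000 ⊗ 0.506 = max(0, 0.506) = 0.506 ≤ 0.506.

0.506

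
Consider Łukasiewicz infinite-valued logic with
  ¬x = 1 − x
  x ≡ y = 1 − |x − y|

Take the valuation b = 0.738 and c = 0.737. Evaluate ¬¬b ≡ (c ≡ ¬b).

¬b = 1 − 0.738 = 0.262
¬¬b = 1 − 0.262 = 0.738
c ≡ ¬b = 1 − |0.737 − 0.262| = 1 − 0.475 = 0.525
¬¬b ≡ (c ≡ ¬b) = 1 − |0.738 − 0.525| = 1 − 0.213 = 0.787

0.787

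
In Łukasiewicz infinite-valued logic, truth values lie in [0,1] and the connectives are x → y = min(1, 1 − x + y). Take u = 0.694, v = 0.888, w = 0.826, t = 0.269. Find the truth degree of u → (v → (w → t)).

w → t = min(1, 1 − 0.826 + 0.269) = min(1, 0.443) = 0.443
v → (w → t) = min(1, 1 − 0.888 + 0.443) = min(1, 0.555) = 0.555
u → (v → (w → t)) = min(1, 1 − 0.694 + 0.555) = min(1, 0.861) = 0.861

0.861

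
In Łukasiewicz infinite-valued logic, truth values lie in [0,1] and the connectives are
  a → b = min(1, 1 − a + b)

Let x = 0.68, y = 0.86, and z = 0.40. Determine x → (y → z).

y → z = min(1, 1 − 0.86 + 0.40) = min(1, 0.54) = 0.54
x → (y → z) = min(1, 1 − 0.68 + 0.54) = min(1, 0.86) = 0.86

0.86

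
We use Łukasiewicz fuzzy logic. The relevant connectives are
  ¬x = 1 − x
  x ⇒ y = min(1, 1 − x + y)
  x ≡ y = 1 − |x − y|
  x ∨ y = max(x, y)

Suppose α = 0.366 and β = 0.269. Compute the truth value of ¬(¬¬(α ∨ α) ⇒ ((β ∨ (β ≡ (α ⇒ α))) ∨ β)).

0.097

α ∨ α = max(0.366, 0.366) = 0.366
¬(α ∨ α) = 1 − 0.366 = 0.634
¬¬(α ∨ α) = 1 − 0.634 = 0.366
α ⇒ α = min(1, 1 − 0.366 + 0.366) = min(1, 1.000) = 1.000
β ≡ (α ⇒ α) = 1 − |0.269 − 1.000| = 1 − 0.731 = 0.269
β ∨ (β ≡ (α ⇒ α)) = max(0.269, 0.269) = 0.269
(β ∨ (β ≡ (α ⇒ α))) ∨ β = max(0.269, 0.269) = 0.269
¬¬(α ∨ α) ⇒ ((β ∨ (β ≡ (α ⇒ α))) ∨ β) = min(1, 1 − 0.366 + 0.269) = min(1, 0.903) = 0.903
¬(¬¬(α ∨ α) ⇒ ((β ∨ (β ≡ (α ⇒ α))) ∨ β)) = 1 − 0.903 = 0.097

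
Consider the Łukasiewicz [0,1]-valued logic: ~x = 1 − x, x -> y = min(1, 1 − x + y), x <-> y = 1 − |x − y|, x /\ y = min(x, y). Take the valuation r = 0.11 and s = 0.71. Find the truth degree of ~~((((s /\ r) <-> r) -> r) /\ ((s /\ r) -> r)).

0.11

s /\ r = min(0.71, 0.11) = 0.11
(s /\ r) <-> r = 1 − |0.11 − 0.11| = 1 − 0.00 = 1.00
((s /\ r) <-> r) -> r = min(1, 1 − 1.00 + 0.11) = min(1, 0.11) = 0.11
(s /\ r) -> r = min(1, 1 − 0.11 + 0.11) = min(1, 1.00) = 1.00
(((s /\ r) <-> r) -> r) /\ ((s /\ r) -> r) = min(0.11, 1.00) = 0.11
~((((s /\ r) <-> r) -> r) /\ ((s /\ r) -> r)) = 1 − 0.11 = 0.89
~~((((s /\ r) <-> r) -> r) /\ ((s /\ r) -> r)) = 1 − 0.89 = 0.11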